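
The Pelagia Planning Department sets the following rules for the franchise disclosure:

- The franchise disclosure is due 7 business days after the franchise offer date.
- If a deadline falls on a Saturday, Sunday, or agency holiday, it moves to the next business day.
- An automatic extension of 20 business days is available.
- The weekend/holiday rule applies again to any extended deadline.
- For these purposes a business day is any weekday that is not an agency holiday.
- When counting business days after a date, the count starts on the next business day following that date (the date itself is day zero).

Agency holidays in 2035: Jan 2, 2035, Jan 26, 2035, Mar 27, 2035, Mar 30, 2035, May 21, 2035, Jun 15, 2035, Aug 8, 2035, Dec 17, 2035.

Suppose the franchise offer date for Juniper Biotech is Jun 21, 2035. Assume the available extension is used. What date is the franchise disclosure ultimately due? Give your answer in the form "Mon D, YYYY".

Counting 7 business days after Jun 21, 2035 (skipping weekends and listed holidays) reaches Jul 2, 2035.
Since Jul 2, 2035 is a Monday and not a holiday, the date is unchanged.
Counting 20 further business days from Jul 2, 2035 reaches Jul 30, 2035.
Jul 30, 2035 (Monday) is already a business day.
Final deadline: Jul 30, 2035.

Jul 30, 2035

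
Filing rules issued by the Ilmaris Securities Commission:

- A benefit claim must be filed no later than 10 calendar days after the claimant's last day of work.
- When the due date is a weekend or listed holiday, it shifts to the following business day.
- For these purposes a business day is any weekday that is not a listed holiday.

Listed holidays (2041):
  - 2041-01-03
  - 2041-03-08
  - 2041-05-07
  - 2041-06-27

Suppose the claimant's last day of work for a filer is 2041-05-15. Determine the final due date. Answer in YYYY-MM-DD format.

10 calendar days after 2041-05-15 is 2041-05-25.
2041-05-25 falls on a Saturday. Rolling to the next business day gives 2041-05-27, a Monday.
So the filing is due 2041-05-27.

2041-05-27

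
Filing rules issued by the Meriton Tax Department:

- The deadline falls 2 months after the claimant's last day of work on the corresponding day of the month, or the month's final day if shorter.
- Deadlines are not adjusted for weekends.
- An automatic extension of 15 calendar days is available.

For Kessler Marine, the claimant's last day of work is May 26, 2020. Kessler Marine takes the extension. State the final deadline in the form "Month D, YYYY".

August 10, 2020

2 months after May 26, 2020, on the same day of the month, is July 26, 2020.
July 26, 2020 is a Sunday; no weekend or holiday adjustment applies.
With the 15-day extension, July 26, 2020 becomes August 10, 2020.
No adjustment is made for weekends or holidays, so August 10, 2020 stands.
The final due date is August 10, 2020.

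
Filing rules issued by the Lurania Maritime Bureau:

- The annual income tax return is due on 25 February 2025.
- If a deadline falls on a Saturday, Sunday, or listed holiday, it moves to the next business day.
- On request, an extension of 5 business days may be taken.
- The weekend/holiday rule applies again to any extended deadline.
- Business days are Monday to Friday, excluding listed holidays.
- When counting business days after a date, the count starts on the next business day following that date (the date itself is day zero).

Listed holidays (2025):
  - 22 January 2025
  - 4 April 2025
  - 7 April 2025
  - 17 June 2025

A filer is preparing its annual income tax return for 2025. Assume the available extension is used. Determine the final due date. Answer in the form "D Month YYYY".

4 March 2025

Start from the fixed due date, 25 February 2025.
25 February 2025 (Tuesday) is already a business day.
Applying the 5-business-day extension: 5 business days after 25 February 2025 is 4 March 2025.
4 March 2025 falls on a Tuesday, which is a business day, so no adjustment is needed.
The final due date is 4 March 2025.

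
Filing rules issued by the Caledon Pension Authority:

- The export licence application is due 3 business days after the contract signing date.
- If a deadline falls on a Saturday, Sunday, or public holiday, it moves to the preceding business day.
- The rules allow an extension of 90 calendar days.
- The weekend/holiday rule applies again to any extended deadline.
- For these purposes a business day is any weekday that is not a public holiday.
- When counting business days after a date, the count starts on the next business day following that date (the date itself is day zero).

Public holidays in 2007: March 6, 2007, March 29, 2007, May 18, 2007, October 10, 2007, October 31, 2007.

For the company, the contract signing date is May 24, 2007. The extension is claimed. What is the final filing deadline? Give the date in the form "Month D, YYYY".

August 27, 2007

3 business days after May 24, 2007, excluding weekends and holidays, is May 29, 2007.
May 29, 2007 (Tuesday) is already a business day.
Add the 90 calendar-day extension to May 29, 2007: August 27, 2007.
August 27, 2007 (Monday) is already a business day.
So the filing is due August 27, 2007.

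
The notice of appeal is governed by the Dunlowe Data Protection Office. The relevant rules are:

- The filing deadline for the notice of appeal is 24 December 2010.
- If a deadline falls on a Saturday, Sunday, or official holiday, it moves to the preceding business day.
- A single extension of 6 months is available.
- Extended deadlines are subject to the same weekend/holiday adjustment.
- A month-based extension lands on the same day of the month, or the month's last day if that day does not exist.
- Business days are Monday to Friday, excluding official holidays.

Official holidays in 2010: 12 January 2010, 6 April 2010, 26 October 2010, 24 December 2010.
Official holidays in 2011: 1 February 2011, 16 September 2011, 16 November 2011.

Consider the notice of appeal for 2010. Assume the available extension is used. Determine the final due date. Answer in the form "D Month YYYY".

23 June 2011

The stated deadline is 24 December 2010.
24 December 2010 is a listed holiday; the preceding business day is 23 December 2010 (Thursday).
Add 6 months to 23 December 2010: 23 June 2011.
23 June 2011 (Thursday) is already a business day.
So the filing is due 23 June 2011.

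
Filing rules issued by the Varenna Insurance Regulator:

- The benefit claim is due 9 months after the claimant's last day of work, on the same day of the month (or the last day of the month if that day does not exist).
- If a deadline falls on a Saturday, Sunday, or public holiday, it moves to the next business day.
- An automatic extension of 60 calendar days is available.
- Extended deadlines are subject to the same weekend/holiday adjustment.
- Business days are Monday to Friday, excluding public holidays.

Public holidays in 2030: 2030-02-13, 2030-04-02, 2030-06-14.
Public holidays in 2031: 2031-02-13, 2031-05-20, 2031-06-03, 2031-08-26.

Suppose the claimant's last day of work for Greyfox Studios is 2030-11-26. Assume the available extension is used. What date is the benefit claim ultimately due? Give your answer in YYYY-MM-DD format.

9 months after 2030-11-26, on the same day of the month, is 2031-08-26.
2031-08-26 is a listed holiday, so it moves to the next business day, 2031-08-27 (Wednesday).
Applying the 60-calendar-day extension: 2031-08-27 + 60 days = 2031-10-26.
2031-10-26 falls on a Sunday. Rolling to the next business day gives 2031-10-27, a Monday.
The final due date is 2031-10-27.

2031-10-27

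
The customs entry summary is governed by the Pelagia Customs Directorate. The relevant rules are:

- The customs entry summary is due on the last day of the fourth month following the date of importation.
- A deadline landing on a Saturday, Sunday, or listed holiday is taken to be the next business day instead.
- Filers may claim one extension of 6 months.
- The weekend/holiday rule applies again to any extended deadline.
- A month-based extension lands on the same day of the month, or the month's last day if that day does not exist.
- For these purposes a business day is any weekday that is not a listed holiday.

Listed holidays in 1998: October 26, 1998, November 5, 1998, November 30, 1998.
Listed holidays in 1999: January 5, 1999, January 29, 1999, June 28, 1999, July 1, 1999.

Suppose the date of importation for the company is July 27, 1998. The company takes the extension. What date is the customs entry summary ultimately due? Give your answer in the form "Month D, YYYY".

The fourth month after July 27, 1998 is November 1998, whose last day is November 30, 1998.
November 30, 1998 is a listed holiday, so it moves to the next business day, December 1, 1998 (Tuesday).
Applying the 6 months extension: 6 months after December 1, 1998 is June 1, 1999.
Since June 1, 1999 is a Tuesday and not a holiday, the date is unchanged.
So the filing is due June 1, 1999.

June 1, 1999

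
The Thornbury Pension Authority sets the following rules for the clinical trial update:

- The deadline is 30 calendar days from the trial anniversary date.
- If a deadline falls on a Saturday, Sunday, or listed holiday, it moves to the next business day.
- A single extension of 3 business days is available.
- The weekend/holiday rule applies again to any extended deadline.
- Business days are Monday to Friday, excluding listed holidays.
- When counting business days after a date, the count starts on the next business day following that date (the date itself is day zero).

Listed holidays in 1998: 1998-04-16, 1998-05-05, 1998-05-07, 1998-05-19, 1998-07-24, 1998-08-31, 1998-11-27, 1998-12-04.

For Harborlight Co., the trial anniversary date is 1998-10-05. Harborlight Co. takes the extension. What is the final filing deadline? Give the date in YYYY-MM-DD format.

From 1998-10-05, 30 calendar days later is 1998-11-04.
1998-11-04 falls on a Wednesday, which is a business day, so no adjustment is needed.
The 3-business-day extension runs from 1998-11-04 to 1998-11-09.
Since 1998-11-09 is a Monday and not a holiday, the date is unchanged.
Final deadline: 1998-11-09.

1998-11-09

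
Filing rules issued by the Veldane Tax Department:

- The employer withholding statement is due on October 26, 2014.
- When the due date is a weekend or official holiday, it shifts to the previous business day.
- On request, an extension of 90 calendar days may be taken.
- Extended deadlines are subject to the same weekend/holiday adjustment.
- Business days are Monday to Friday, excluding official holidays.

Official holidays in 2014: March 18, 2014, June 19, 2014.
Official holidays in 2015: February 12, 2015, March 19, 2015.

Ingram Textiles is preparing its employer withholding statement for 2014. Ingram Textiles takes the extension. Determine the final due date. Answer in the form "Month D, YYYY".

The stated deadline is October 26, 2014.
October 26, 2014 falls on a Sunday. Rolling to the preceding business day gives October 24, 2014, a Friday.
The 90-calendar-day extension moves the deadline from October 24, 2014 to January 22, 2015.
Since January 22, 2015 is a Thursday and not a holiday, the date is unchanged.
Deadline: January 22, 2015.

January 22, 2015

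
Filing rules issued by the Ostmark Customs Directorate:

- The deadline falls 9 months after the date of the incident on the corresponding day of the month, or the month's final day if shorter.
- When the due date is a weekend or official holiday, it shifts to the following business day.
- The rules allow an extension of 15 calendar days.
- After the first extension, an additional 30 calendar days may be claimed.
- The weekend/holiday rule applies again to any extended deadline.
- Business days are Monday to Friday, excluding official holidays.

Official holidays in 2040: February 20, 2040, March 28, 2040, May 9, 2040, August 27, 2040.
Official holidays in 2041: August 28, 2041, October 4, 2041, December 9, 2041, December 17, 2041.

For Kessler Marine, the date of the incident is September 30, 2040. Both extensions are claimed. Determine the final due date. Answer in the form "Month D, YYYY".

Moving 9 months forward from September 30, 2040 on the corresponding day gives June 30, 2041.
June 30, 2041 is a Sunday; the next business day is July 1, 2041 (Monday).
Applying the 15-calendar-day extension: July 1, 2041 + 15 days = July 16, 2041.
July 16, 2041 falls on a Tuesday, which is a business day, so no adjustment is needed.
Add the 30 calendar-day extension to July 16, 2041: August 15, 2041.
August 15, 2041 falls on a Thursday, which is a business day, so no adjustment is needed.
So the filing is due August 15, 2041.

August 15, 2041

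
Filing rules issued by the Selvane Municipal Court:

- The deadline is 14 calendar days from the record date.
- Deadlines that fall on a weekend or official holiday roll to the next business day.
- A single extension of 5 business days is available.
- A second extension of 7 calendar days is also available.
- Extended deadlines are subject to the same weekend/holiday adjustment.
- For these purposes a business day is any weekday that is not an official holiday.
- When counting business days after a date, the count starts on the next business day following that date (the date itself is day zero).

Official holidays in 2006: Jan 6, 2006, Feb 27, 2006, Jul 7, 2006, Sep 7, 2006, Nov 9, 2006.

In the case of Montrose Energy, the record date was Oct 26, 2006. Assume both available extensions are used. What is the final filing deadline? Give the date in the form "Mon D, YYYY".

14 calendar days after Oct 26, 2006 is Nov 9, 2006.
Because Nov 9, 2006 is a listed holiday, the deadline becomes Nov 10, 2006 (Friday).
Applying the 5-business-day extension: 5 business days after Nov 10, 2006 is Nov 17, 2006.
Nov 17, 2006 falls on a Friday, which is a business day, so no adjustment is needed.
The 7-calendar-day extension moves the deadline from Nov 17, 2006 to Nov 24, 2006.
Nov 24, 2006 (Friday) is already a business day.
So the filing is due Nov 24, 2006.

Nov 24, 2006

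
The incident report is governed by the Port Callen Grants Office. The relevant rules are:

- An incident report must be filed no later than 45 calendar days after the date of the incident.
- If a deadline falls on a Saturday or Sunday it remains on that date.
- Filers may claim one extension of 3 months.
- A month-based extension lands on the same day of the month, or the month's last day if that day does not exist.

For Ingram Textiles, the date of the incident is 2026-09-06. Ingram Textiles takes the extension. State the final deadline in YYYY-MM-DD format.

Adding 45 calendar days to 2026-09-06 gives 2026-10-21.
2026-10-21 falls on a Wednesday. The rules make no weekend/holiday allowance, so it remains 2026-10-21.
The 3 months extension carries 2026-10-21 to 2027-01-21.
2027-01-21 falls on a Thursday. The rules make no weekend/holiday allowance, so it remains 2027-01-21.
So the filing is due 2027-01-21.

2027-01-21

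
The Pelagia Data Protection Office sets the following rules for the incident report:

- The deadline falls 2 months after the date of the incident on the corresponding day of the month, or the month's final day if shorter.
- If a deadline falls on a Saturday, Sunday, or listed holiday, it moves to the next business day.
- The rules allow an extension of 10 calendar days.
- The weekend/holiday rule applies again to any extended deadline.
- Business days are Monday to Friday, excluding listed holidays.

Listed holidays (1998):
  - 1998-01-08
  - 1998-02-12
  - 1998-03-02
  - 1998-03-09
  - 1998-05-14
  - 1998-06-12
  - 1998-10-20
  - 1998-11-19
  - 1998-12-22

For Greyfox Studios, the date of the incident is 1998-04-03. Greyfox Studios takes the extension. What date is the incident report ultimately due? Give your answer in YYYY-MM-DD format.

1998-06-15

2 months from 1998-04-03 is 1998-06-03.
1998-06-03 (Wednesday) is already a business day.
Applying the 10-calendar-day extension: 1998-06-03 + 10 days = 1998-06-13.
1998-06-13 is a Saturday; the next business day is 1998-06-15 (Monday).
Final deadline: 1998-06-15.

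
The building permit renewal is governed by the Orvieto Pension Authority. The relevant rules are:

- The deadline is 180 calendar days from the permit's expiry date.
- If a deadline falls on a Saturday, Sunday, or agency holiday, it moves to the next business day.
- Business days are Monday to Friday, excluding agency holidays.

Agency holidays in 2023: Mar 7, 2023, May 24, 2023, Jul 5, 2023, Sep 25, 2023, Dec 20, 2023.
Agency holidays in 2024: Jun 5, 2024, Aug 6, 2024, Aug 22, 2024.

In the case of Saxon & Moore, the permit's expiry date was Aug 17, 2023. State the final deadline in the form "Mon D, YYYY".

Trigger date Aug 17, 2023 + 180 calendar days = Feb 13, 2024.
Feb 13, 2024 (Tuesday) is already a business day.
The final due date is Feb 13, 2024.

Feb 13, 2024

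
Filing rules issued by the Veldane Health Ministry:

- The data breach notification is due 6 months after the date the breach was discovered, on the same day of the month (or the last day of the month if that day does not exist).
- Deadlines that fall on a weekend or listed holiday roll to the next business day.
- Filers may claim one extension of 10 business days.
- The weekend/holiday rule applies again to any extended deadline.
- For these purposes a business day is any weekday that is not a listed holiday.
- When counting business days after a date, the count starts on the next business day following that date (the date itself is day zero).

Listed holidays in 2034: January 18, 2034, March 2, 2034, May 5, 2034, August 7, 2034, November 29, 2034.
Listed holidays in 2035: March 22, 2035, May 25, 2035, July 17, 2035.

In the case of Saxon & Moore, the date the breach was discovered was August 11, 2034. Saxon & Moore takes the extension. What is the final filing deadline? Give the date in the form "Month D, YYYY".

6 months after August 11, 2034, on the same day of the month, is February 11, 2035.
February 11, 2035 falls on a Sunday. Rolling to the next business day gives February 12, 2035, a Monday.
Counting 10 further business days from February 12, 2035 reaches February 26, 2035.
February 26, 2035 (Monday) is already a business day.
Deadline: February 26, 2035.

February 26, 2035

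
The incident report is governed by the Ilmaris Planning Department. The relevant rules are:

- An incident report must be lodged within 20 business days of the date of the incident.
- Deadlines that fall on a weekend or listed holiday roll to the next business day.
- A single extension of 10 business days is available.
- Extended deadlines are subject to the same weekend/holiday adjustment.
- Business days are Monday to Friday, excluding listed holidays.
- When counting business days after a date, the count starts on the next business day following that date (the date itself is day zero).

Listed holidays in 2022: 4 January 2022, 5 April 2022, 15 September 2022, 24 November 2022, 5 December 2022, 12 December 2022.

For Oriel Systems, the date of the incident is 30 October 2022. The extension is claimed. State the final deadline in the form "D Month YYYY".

Counting 20 business days after 30 October 2022 (skipping weekends and listed holidays) reaches 28 November 2022.
28 November 2022 falls on a Monday, which is a business day, so no adjustment is needed.
Counting 10 further business days from 28 November 2022 reaches 14 December 2022.
14 December 2022 falls on a Wednesday, which is a business day, so no adjustment is needed.
Final deadline: 14 December 2022.

14 December 2022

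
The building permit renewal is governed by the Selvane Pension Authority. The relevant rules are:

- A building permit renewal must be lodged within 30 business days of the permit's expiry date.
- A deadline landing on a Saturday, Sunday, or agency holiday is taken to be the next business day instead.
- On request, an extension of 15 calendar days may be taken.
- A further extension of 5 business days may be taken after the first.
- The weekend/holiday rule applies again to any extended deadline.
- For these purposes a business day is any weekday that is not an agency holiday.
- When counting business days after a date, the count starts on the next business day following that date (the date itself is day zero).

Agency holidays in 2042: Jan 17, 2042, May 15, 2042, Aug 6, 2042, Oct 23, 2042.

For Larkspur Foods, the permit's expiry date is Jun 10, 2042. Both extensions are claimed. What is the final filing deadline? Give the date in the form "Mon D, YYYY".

30 business days after Jun 10, 2042, excluding weekends and holidays, is Jul 22, 2042.
Jul 22, 2042 is a Tuesday and not a listed holiday, so it stands.
With the 15-day extension, Jul 22, 2042 becomes Aug 6, 2042.
Aug 6, 2042 is a listed holiday, so it moves to the next business day, Aug 7, 2042 (Thursday).
Counting 5 further business days from Aug 7, 2042 reaches Aug 14, 2042.
Aug 14, 2042 falls on a Thursday, which is a business day, so no adjustment is needed.
Final deadline: Aug 14, 2042.

Aug 14, 2042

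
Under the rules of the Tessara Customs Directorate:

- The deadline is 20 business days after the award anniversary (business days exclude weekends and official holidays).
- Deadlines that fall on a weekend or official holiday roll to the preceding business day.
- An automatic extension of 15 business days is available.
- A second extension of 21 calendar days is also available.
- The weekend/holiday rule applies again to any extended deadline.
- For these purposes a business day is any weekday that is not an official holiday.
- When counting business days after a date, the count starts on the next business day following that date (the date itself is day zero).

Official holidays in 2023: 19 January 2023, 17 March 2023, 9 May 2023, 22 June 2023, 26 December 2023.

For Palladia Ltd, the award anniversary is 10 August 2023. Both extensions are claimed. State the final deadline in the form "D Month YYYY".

Starting the day after 10 August 2023 and counting 20 business days lands on 7 September 2023.
Since 7 September 2023 is a Thursday and not a holiday, the date is unchanged.
Counting 15 further business days from 7 September 2023 reaches 28 September 2023.
28 September 2023 is a Thursday and not a listed holiday, so it stands.
Applying the 21-calendar-day extension: 28 September 2023 + 21 days = 19 October 2023.
19 October 2023 falls on a Thursday, which is a business day, so no adjustment is needed.
The final due date is 19 October 2023.

19 October 2023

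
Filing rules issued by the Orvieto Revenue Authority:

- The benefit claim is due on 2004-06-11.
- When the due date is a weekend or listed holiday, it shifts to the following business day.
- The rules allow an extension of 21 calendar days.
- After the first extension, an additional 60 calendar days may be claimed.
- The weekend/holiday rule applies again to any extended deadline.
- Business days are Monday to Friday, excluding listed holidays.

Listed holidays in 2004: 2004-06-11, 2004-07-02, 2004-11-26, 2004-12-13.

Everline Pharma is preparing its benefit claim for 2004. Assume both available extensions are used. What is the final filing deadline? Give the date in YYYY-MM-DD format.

The stated deadline is 2004-06-11.
2004-06-11 is a listed holiday; the next business day is 2004-06-14 (Monday).
With the 21-day extension, 2004-06-14 becomes 2004-07-05.
Since 2004-07-05 is a Monday and not a holiday, the date is unchanged.
With the 60-day extension, 2004-07-05 becomes 2004-09-03.
2004-09-03 falls on a Friday, which is a business day, so no adjustment is needed.
So the filing is due 2004-09-03.

2004-09-03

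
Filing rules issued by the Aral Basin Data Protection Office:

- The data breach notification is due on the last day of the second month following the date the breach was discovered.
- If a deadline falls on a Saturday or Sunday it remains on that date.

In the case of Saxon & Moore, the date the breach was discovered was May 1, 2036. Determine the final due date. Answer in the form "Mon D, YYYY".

2 months after May 1, 2036 falls in July 2036; the last day of that month is Jul 31, 2036.
Jul 31, 2036 falls on a Thursday. The rules make no weekend/holiday allowance, so it remains Jul 31, 2036.
Final deadline: Jul 31, 2036.

Jul 31, 2036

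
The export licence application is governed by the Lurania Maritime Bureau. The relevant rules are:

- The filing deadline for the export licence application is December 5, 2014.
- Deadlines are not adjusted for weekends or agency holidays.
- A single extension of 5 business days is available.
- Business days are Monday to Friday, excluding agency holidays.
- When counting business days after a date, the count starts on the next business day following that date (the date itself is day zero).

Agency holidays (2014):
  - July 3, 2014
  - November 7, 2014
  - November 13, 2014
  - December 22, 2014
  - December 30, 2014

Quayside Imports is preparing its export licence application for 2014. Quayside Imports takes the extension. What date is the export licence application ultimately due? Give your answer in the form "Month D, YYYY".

The stated deadline is December 5, 2014.
December 5, 2014 is a Friday; no weekend or holiday adjustment applies.
Applying the 5-business-day extension: 5 business days after December 5, 2014 is December 12, 2014.
No adjustment is made for weekends or holidays, so December 12, 2014 stands.
The final due date is December 12, 2014.

December 12, 2014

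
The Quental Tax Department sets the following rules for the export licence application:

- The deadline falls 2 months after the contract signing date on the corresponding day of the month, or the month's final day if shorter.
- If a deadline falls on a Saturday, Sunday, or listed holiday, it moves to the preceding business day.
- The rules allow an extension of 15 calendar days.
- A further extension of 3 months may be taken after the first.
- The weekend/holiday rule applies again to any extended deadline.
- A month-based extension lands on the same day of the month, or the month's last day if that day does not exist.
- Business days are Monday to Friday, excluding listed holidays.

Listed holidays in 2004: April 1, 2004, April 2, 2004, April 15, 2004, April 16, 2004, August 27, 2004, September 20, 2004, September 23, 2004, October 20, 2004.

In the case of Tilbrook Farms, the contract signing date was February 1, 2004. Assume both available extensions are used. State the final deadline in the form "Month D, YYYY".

July 14, 2004

2 months from February 1, 2004 is April 1, 2004.
April 1, 2004 falls on a listed holiday. Rolling to the preceding business day gives March 31, 2004, a Wednesday.
Applying the 15-calendar-day extension: March 31, 2004 + 15 days = April 15, 2004.
April 15, 2004 is a listed holiday, so it moves to the preceding business day, April 14, 2004 (Wednesday).
Applying the 3 months extension: 3 months after April 14, 2004 is July 14, 2004.
July 14, 2004 falls on a Wednesday, which is a business day, so no adjustment is needed.
Final deadline: July 14, 2004.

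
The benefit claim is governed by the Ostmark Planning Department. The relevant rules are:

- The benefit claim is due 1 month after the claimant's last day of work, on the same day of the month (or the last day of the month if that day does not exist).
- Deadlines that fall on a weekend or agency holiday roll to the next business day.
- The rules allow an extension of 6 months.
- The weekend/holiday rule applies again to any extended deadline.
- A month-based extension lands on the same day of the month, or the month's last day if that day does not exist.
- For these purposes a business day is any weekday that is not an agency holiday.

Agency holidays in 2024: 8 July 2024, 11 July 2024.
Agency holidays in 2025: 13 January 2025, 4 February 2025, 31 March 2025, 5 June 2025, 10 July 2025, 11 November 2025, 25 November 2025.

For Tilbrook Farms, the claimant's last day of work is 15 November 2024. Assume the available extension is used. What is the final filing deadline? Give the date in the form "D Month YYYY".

16 June 2025

1 month from 15 November 2024 is 15 December 2024.
15 December 2024 is a Sunday; the next business day is 16 December 2024 (Monday).
The 6 months extension carries 16 December 2024 to 16 June 2025.
Since 16 June 2025 is a Monday and not a holiday, the date is unchanged.
So the filing is due 16 June 2025.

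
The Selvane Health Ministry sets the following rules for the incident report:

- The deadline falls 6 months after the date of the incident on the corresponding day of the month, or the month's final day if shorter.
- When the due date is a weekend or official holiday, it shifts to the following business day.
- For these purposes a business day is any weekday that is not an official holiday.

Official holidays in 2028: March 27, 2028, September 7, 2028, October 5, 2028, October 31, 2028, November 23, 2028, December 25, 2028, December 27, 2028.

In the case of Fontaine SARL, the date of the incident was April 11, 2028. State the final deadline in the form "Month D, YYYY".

October 11, 2028

6 months after April 11, 2028, on the same day of the month, is October 11, 2028.
Since October 11, 2028 is a Wednesday and not a holiday, the date is unchanged.
So the filing is due October 11, 2028.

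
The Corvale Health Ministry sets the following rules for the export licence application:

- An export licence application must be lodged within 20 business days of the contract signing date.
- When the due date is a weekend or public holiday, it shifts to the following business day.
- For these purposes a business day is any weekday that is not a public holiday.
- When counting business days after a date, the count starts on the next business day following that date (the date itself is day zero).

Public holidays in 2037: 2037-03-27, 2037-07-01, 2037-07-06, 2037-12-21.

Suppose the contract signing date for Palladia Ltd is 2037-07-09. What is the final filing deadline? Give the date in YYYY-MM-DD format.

2037-08-06

Counting 20 business days after 2037-07-09 (skipping weekends and listed holidays) reaches 2037-08-06.
2037-08-06 falls on a Thursday, which is a business day, so no adjustment is needed.
Final deadline: 2037-08-06.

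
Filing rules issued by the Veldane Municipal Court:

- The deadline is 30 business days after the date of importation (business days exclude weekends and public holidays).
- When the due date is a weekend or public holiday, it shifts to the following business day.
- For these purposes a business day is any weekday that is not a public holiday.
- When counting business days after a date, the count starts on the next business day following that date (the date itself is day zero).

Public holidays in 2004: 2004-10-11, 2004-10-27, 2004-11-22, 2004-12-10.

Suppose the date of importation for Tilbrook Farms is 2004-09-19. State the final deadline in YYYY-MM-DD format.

Starting the day after 2004-09-19 and counting 30 business days lands on 2004-11-02.
2004-11-02 is a Tuesday and not a listed holiday, so it stands.
Final deadline: 2004-11-02.

2004-11-02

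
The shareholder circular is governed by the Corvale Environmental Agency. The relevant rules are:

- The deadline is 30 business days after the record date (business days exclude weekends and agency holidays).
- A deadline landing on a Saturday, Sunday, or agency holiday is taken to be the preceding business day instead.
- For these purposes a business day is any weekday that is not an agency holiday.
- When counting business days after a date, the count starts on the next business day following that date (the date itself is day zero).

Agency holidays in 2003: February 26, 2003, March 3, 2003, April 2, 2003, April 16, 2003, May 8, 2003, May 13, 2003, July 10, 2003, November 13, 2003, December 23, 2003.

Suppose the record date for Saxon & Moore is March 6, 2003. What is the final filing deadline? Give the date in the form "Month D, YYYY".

April 21, 2003

Starting the day after March 6, 2003 and counting 30 business days lands on April 21, 2003.
April 21, 2003 falls on a Monday, which is a business day, so no adjustment is needed.
Final deadline: April 21, 2003.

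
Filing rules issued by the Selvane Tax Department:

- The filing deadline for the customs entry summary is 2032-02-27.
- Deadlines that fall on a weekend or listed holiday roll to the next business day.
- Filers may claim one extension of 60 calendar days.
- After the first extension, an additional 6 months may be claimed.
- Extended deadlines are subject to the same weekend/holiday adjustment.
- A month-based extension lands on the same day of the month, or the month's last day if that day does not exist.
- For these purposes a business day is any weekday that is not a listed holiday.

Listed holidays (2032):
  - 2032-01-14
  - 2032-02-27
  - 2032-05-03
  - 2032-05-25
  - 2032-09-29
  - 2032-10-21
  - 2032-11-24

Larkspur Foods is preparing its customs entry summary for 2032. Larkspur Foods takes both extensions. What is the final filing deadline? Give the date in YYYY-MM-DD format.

2032-11-01

Start from the fixed due date, 2032-02-27.
Because 2032-02-27 is a listed holiday, the deadline becomes 2032-03-01 (Monday).
The 60-calendar-day extension moves the deadline from 2032-03-01 to 2032-04-30.
Since 2032-04-30 is a Friday and not a holiday, the date is unchanged.
Applying the 6 months extension: 6 months after 2032-04-30 is 2032-10-30.
2032-10-30 is a Saturday, so it moves to the next business day, 2032-11-01 (Monday).
Final deadline: 2032-11-01.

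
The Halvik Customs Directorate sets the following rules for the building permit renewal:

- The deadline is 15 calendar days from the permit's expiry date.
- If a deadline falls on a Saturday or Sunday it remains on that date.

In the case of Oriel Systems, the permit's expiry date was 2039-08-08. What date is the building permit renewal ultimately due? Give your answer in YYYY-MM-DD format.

2039-08-23

Trigger date 2039-08-08 + 15 calendar days = 2039-08-23.
2039-08-23 falls on a Tuesday. The rules make no weekend/holiday allowance, so it remains 2039-08-23.
Deadline: 2039-08-23.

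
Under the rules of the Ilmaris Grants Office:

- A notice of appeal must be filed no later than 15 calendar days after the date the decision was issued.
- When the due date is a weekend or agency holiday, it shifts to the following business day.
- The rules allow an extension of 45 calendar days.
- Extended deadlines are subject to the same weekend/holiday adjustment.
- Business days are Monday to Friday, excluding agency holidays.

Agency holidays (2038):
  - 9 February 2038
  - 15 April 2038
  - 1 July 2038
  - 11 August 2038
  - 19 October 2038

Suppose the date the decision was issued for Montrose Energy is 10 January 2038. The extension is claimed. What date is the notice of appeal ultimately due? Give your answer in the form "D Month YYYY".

11 March 2038

From 10 January 2038, 15 calendar days later is 25 January 2038.
25 January 2038 is a Monday and not a listed holiday, so it stands.
The 45-calendar-day extension moves the deadline from 25 January 2038 to 11 March 2038.
Since 11 March 2038 is a Thursday and not a holiday, the date is unchanged.
So the filing is due 11 March 2038.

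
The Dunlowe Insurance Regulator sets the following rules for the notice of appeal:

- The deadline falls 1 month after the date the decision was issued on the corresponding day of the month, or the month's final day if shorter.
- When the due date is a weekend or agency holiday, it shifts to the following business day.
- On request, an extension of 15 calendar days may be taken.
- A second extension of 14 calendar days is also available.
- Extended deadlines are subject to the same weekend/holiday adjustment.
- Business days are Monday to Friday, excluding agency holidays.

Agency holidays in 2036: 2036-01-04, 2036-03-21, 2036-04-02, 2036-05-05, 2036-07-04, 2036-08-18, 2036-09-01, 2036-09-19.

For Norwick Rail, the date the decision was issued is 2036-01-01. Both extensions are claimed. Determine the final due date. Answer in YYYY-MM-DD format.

1 month after 2036-01-01, on the same day of the month, is 2036-02-01.
2036-02-01 (Friday) is already a business day.
Add the 15 calendar-day extension to 2036-02-01: 2036-02-16.
2036-02-16 is a Saturday; the next business day is 2036-02-18 (Monday).
Applying the 14-calendar-day extension: 2036-02-18 + 14 days = 2036-03-03.
2036-03-03 is a Monday and not a listed holiday, so it stands.
Deadline: 2036-03-03.

2036-03-03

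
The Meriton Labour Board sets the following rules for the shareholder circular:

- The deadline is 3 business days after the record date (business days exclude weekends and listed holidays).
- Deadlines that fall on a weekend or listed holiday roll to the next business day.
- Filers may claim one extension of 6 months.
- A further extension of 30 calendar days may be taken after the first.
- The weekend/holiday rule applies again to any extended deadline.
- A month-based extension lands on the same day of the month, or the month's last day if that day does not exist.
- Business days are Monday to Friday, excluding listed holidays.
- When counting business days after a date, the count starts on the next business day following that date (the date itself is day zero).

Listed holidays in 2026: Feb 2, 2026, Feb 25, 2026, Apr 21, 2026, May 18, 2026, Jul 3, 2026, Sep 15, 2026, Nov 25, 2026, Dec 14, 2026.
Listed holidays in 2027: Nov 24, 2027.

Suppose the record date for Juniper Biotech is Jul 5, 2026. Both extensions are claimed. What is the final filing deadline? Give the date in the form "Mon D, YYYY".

Feb 8, 2027

3 business days after Jul 5, 2026, excluding weekends and holidays, is Jul 8, 2026.
Since Jul 8, 2026 is a Wednesday and not a holiday, the date is unchanged.
The 6 months extension carries Jul 8, 2026 to Jan 8, 2027.
Jan 8, 2027 (Friday) is already a business day.
Applying the 30-calendar-day extension: Jan 8, 2027 + 30 days = Feb 7, 2027.
Feb 7, 2027 is a Sunday, so it moves to the next business day, Feb 8, 2027 (Monday).
So the filing is due Feb 8, 2027.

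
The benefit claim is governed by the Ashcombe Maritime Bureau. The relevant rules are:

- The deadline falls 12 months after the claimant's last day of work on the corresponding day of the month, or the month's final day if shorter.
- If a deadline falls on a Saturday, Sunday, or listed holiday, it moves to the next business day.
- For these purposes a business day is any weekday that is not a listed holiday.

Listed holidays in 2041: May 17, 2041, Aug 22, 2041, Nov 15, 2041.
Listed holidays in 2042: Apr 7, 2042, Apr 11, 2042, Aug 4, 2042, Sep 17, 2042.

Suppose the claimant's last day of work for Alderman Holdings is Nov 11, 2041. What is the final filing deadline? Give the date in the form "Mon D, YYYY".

Nov 11, 2042

Moving 12 months forward from Nov 11, 2041 on the corresponding day gives Nov 11, 2042.
Since Nov 11, 2042 is a Tuesday and not a holiday, the date is unchanged.
The final due date is Nov 11, 2042.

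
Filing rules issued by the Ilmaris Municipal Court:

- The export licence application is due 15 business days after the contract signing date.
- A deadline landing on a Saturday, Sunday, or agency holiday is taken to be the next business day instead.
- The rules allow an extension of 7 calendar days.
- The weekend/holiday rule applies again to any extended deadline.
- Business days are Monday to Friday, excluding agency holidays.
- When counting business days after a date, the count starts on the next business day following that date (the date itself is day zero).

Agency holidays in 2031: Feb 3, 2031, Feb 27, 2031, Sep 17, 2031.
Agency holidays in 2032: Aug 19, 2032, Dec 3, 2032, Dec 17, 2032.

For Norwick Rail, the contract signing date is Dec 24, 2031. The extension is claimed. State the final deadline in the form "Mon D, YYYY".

Counting 15 business days after Dec 24, 2031 (skipping weekends and listed holidays) reaches Jan 14, 2032.
Since Jan 14, 2032 is a Wednesday and not a holiday, the date is unchanged.
The 7-calendar-day extension moves the deadline from Jan 14, 2032 to Jan 21, 2032.
Jan 21, 2032 (Wednesday) is already a business day.
So the filing is due Jan 21, 2032.

Jan 21, 2032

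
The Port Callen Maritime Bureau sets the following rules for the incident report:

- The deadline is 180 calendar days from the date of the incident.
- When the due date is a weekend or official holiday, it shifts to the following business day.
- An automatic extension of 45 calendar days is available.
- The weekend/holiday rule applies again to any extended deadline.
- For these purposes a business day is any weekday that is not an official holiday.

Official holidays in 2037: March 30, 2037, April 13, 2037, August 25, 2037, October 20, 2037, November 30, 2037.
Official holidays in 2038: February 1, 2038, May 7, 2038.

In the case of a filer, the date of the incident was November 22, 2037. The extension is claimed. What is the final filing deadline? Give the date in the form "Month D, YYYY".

July 5, 2038

180 calendar days after November 22, 2037 is May 21, 2038.
May 21, 2038 falls on a Friday, which is a business day, so no adjustment is needed.
The 45-calendar-day extension moves the deadline from May 21, 2038 to July 5, 2038.
July 5, 2038 (Monday) is already a business day.
The final due date is July 5, 2038.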